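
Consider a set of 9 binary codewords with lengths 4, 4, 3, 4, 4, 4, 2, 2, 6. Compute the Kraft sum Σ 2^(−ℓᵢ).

0.953125

With common denominator 2^6 = 64: Σ 2^(−ℓᵢ) = 4/64 + 4/64 + 8/64 + 4/64 + 4/64 + 4/64 + 16/64 + 16/64 + 1/64 = 61/64 = 0.953125.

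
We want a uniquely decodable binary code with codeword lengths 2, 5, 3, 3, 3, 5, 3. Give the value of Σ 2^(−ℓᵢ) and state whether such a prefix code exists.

With common denominator 2^5 = 32: Σ 2^(−ℓᵢ) = 8/32 + 1/32 + 4/32 + 4/32 + 4/32 + 1/32 + 4/32 = 26/32 = 0.8125.
Kraft's inequality requires Σ ≤ 1; here Σ = 0.8125 ≤ 1, so such a prefix code exists.

0.8125; yes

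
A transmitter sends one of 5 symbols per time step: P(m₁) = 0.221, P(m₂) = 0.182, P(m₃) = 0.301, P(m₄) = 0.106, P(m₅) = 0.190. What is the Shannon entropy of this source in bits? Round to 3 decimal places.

H = −Σ pᵢ log₂ pᵢ.
−0.221·log₂(0.221) = 0.4813
−0.182·log₂(0.182) = 0.4474
−0.301·log₂(0.301) = 0.5214
−0.106·log₂(0.106) = 0.3432
−0.190·log₂(0.190) = 0.4552
Sum ≈ 2.2485 → 2.248 bits.

2.248 bits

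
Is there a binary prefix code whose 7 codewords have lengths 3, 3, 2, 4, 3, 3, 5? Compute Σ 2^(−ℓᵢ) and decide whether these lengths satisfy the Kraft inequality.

With common denominator 2^5 = 32: Σ 2^(−ℓᵢ) = 4/32 + 4/32 + 8/32 + 2/32 + 4/32 + 4/32 + 1/32 = 27/32 = 0.84375.
Kraft's inequality requires Σ ≤ 1; here Σ = 0.84375 ≤ 1, so such a prefix code exists.

0.84375; yes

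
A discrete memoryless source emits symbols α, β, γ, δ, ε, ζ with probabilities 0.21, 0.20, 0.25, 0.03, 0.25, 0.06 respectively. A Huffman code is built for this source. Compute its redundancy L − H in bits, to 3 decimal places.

0.047 bits

Entropy H = −Σ p log₂ p ≈ 2.3325 bits.
Huffman merges: 3/100+3/50→9/100; 9/100+1/5→29/100; 21/100+1/4→23/50; 1/4+29/100→27/50; 23/50+27/50→1. L = 119/50 ≈ 2.3800.
L − H = 2.3800 − 2.3325 = 0.047 bits.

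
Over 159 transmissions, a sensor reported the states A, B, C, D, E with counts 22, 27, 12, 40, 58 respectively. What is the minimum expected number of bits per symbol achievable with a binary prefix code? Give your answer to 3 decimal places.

Probabilities are the counts divided by 159.
Repeatedly combine the two least-probable nodes; the expected code length is the sum of the merged weights.
merge 4/53 + 22/159 → 34/159
merge 9/53 + 34/159 → 61/159
merge 40/159 + 58/159 → 98/159
merge 61/159 + 98/159 → 1
L = 34/159 + 61/159 + 98/159 + 1 = 352/159 ≈ 2.214 bits/symbol.

2.214 bits/symbol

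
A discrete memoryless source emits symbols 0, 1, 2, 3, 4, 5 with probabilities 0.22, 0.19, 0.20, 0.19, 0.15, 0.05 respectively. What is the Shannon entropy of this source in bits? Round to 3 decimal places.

2.482 bits

H = −Σ pᵢ log₂ pᵢ.
−0.22·log₂(0.22) = 0.4806
−0.19·log₂(0.19) = 0.4552
−0.20·log₂(0.20) = 0.4644
−0.19·log₂(0.19) = 0.4552
−0.15·log₂(0.15) = 0.4105
−0.05·log₂(0.05) = 0.2161
Sum ≈ 2.4821 → 2.482 bits.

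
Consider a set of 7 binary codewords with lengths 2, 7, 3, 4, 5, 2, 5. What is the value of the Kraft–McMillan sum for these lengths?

0.7578125

With common denominator 2^7 = 128: Σ 2^(−ℓᵢ) = 32/128 + 1/128 + 16/128 + 8/128 + 4/128 + 32/128 + 4/128 = 97/128 = 0.7578125.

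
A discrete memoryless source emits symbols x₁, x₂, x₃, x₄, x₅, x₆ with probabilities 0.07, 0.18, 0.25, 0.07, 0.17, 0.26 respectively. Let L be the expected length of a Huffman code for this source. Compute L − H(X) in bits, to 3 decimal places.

Entropy H = −Σ p log₂ p ≈ 2.4223 bits.
Huffman merges: 7/100+7/100→7/50; 7/50+17/100→31/100; 9/50+1/4→43/100; 13/50+31/100→57/100; 43/100+57/100→1. L = 49/20 ≈ 2.4500.
L − H = 2.4500 − 2.4223 = 0.028 bits.

0.028 bits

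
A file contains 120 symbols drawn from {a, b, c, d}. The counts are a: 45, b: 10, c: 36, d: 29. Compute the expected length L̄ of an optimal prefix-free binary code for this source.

1.95 bits/symbol

Probabilities are the counts divided by 120.
Repeatedly combine the two least-probable nodes; the expected code length is the sum of the merged weights.
merge 1/12 + 29/120 → 13/40
merge 3/10 + 13/40 → 5/8
merge 3/8 + 5/8 → 1
L = 13/40 + 5/8 + 1 = 39/20 = 1.95 bits/symbol.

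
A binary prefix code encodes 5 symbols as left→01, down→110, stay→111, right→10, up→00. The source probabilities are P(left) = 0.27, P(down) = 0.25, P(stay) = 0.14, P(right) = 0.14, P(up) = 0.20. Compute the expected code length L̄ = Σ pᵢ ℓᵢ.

2.39 bits/symbol

L̄ = Σ pᵢ·ℓᵢ = 0.27·2 + 0.25·3 + 0.14·3 + 0.14·2 + 0.20·2 = 2.39 bits/symbol.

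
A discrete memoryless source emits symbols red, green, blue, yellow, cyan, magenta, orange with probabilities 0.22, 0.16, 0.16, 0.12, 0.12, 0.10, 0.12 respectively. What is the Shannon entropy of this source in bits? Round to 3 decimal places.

2.760 bits

H = −Σ pᵢ log₂ pᵢ.
−0.22·log₂(0.22) = 0.4806
−0.16·log₂(0.16) = 0.4230
−0.16·log₂(0.16) = 0.4230
−0.12·log₂(0.12) = 0.3671
−0.12·log₂(0.12) = 0.3671
−0.10·log₂(0.10) = 0.3322
−0.12·log₂(0.12) = 0.3671
Sum ≈ 2.7600 → 2.760 bits.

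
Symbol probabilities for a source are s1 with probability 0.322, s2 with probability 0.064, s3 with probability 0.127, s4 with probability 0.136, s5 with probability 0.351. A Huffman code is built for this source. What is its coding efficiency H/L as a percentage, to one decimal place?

96.0%

Entropy H = −Σ p log₂ p ≈ 2.0800 bits.
Huffman merges: 8/125+127/1000→191/1000; 17/125+191/1000→327/1000; 161/500+327/1000→649/1000; 351/1000+649/1000→1. L = 2167/1000 ≈ 2.1670.
Efficiency = H/L = 2.0800/2.1670 = 96.0%.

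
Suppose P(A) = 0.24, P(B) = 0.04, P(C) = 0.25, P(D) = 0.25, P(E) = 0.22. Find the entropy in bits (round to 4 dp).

2.1605 bits

H = −Σ pᵢ log₂ pᵢ.
−0.24·log₂(0.24) = 0.4941
−0.04·log₂(0.04) = 0.1858
−0.25·log₂(0.25) = 0.5000
−0.25·log₂(0.25) = 0.5000
−0.22·log₂(0.22) = 0.4806
Sum ≈ 2.1605 → 2.1605 bits.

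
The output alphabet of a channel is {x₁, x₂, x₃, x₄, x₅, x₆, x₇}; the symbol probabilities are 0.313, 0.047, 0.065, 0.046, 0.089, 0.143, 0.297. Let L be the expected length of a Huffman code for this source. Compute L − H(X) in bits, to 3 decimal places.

0.058 bits

Entropy H = −Σ p log₂ p ≈ 2.4246 bits.
Huffman merges: 23/500+47/1000→93/1000; 13/200+89/1000→77/500; 93/1000+143/1000→59/250; 77/500+59/250→39/100; 297/1000+313/1000→61/100; 39/100+61/100→1. L = 2483/1000 ≈ 2.4830.
L − H = 2.4830 − 2.4246 = 0.058 bits.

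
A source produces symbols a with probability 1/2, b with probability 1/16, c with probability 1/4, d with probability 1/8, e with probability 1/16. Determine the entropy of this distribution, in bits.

1.875 bits

Each probability is a power of 1/2, so log₂(1/p) is an integer.
H = Σ p·log₂(1/p) = 1/2·1 + 1/16·4 + 1/4·2 + 1/8·3 + 1/16·4 = 1.875 bits.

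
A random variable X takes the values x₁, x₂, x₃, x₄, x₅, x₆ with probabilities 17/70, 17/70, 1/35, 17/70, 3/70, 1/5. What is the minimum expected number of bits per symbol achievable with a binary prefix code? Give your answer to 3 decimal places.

Repeatedly combine the two least-probable nodes; the expected code length is the sum of the merged weights.
merge 1/35 + 3/70 → 1/14
merge 1/14 + 1/5 → 19/70
merge 17/70 + 17/70 → 17/35
merge 17/70 + 19/70 → 18/35
merge 17/35 + 18/35 → 1
L = 1/14 + 19/70 + 17/35 + 18/35 + 1 = 82/35 ≈ 2.343 bits/symbol.

2.343 bits/symbol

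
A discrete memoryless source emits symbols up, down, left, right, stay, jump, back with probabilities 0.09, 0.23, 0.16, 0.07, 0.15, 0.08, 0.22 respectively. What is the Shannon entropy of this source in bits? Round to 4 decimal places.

2.6745 bits

H = −Σ pᵢ log₂ pᵢ.
−0.09·log₂(0.09) = 0.3127
−0.23·log₂(0.23) = 0.4877
−0.16·log₂(0.16) = 0.4230
−0.07·log₂(0.07) = 0.2686
−0.15·log₂(0.15) = 0.4105
−0.08·log₂(0.08) = 0.2915
−0.22·log₂(0.22) = 0.4806
Sum ≈ 2.6745 → 2.6745 bits.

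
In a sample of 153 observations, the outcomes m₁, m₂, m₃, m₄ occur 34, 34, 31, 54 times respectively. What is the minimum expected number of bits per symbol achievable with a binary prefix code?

Probabilities are the counts divided by 153.
Repeatedly combine the two least-probable nodes; the expected code length is the sum of the merged weights.
merge 31/153 + 2/9 → 65/153
merge 2/9 + 6/17 → 88/153
merge 65/153 + 88/153 → 1
L = 65/153 + 88/153 + 1 = 2 bits/symbol.

2 bits/symbol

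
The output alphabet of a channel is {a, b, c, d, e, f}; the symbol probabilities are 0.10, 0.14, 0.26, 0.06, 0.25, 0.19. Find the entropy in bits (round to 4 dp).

H = −Σ pᵢ log₂ pᵢ.
−0.10·log₂(0.10) = 0.3322
−0.14·log₂(0.14) = 0.3971
−0.26·log₂(0.26) = 0.5053
−0.06·log₂(0.06) = 0.2435
−0.25·log₂(0.25) = 0.5000
−0.19·log₂(0.19) = 0.4552
Sum ≈ 2.4334 → 2.4334 bits.

2.4334 bits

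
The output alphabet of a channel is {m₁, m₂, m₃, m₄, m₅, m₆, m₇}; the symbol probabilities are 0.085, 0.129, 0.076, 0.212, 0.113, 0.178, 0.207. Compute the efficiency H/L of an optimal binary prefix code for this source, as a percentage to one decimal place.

98.8%

Entropy H = −Σ p log₂ p ≈ 2.7095 bits.
Huffman merges: 19/250+17/200→161/1000; 113/1000+129/1000→121/500; 161/1000+89/500→339/1000; 207/1000+53/250→419/1000; 121/500+339/1000→581/1000; 419/1000+581/1000→1. L = 1371/500 ≈ 2.7420.
Efficiency = H/L = 2.7095/2.7420 = 98.8%.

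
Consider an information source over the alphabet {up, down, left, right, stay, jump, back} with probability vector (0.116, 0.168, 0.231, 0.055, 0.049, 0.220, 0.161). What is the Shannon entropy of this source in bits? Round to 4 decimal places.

2.6293 bits

H = −Σ pᵢ log₂ pᵢ.
−0.116·log₂(0.116) = 0.3605
−0.168·log₂(0.168) = 0.4323
−0.231·log₂(0.231) = 0.4883
−0.055·log₂(0.055) = 0.2301
−0.049·log₂(0.049) = 0.2132
−0.220·log₂(0.220) = 0.4806
−0.161·log₂(0.161) = 0.4242
Sum ≈ 2.6293 → 2.6293 bits.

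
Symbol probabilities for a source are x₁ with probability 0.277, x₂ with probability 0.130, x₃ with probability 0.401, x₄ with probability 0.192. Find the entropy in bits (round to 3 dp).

H = −Σ pᵢ log₂ pᵢ.
−0.277·log₂(0.277) = 0.5130
−0.130·log₂(0.130) = 0.3826
−0.401·log₂(0.401) = 0.5286
−0.192·log₂(0.192) = 0.4571
Sum ≈ 1.8814 → 1.881 bits.

1.881 bits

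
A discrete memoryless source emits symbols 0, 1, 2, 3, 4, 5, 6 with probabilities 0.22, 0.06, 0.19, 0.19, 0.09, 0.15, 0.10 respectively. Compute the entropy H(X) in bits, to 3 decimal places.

2.690 bits

H = −Σ pᵢ log₂ pᵢ.
−0.22·log₂(0.22) = 0.4806
−0.06·log₂(0.06) = 0.2435
−0.19·log₂(0.19) = 0.4552
−0.19·log₂(0.19) = 0.4552
−0.09·log₂(0.09) = 0.3127
−0.15·log₂(0.15) = 0.4105
−0.10·log₂(0.10) = 0.3322
Sum ≈ 2.6900 → 2.690 bits.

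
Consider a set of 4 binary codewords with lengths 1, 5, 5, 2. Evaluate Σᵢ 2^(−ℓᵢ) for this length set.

0.8125

With common denominator 2^5 = 32: Σ 2^(−ℓᵢ) = 16/32 + 1/32 + 1/32 + 8/32 = 26/32 = 0.8125.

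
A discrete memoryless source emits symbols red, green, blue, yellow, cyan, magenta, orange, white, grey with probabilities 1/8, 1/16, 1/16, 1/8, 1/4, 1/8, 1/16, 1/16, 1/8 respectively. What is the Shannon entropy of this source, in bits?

Each probability is a power of 1/2, so log₂(1/p) is an integer.
H = Σ p·log₂(1/p) = 1/8·3 + 1/16·4 + 1/16·4 + 1/8·3 + 1/4·2 + 1/8·3 + 1/16·4 + 1/16·4 + 1/8·3 = 3 bits.

3 bits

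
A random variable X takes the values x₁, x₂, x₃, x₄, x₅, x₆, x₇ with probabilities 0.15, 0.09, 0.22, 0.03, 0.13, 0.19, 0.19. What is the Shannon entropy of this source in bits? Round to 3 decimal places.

2.649 bits

H = −Σ pᵢ log₂ pᵢ.
−0.15·log₂(0.15) = 0.4105
−0.09·log₂(0.09) = 0.3127
−0.22·log₂(0.22) = 0.4806
−0.03·log₂(0.03) = 0.1518
−0.13·log₂(0.13) = 0.3826
−0.19·log₂(0.19) = 0.4552
−0.19·log₂(0.19) = 0.4552
Sum ≈ 2.6486 → 2.649 bits.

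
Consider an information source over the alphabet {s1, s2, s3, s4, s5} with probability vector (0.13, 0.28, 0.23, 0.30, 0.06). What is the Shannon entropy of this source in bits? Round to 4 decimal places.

H = −Σ pᵢ log₂ pᵢ.
−0.13·log₂(0.13) = 0.3826
−0.28·log₂(0.28) = 0.5142
−0.23·log₂(0.23) = 0.4877
−0.30·log₂(0.30) = 0.5211
−0.06·log₂(0.06) = 0.2435
Sum ≈ 2.1492 → 2.1492 bits.

2.1492 bits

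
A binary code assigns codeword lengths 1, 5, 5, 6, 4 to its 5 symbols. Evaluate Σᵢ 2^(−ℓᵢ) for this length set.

With common denominator 2^6 = 64: Σ 2^(−ℓᵢ) = 32/64 + 2/64 + 2/64 + 1/64 + 4/64 = 41/64 = 0.640625.

0.640625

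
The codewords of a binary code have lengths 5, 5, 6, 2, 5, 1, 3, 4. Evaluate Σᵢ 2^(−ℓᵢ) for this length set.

With common denominator 2^6 = 64: Σ 2^(−ℓᵢ) = 2/64 + 2/64 + 1/64 + 16/64 + 2/64 + 32/64 + 8/64 + 4/64 = 67/64 = 1.046875.

1.046875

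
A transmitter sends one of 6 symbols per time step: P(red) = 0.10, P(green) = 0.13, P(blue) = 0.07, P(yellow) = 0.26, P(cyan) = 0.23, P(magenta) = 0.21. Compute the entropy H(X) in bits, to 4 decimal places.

2.4492 bits

H = −Σ pᵢ log₂ pᵢ.
−0.10·log₂(0.10) = 0.3322
−0.13·log₂(0.13) = 0.3826
−0.07·log₂(0.07) = 0.2686
−0.26·log₂(0.26) = 0.5053
−0.23·log₂(0.23) = 0.4877
−0.21·log₂(0.21) = 0.4728
Sum ≈ 2.4492 → 2.4492 bits.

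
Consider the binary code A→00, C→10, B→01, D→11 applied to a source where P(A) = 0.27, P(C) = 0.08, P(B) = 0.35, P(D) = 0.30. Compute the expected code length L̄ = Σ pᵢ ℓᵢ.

2 bits/symbol

L̄ = Σ pᵢ·ℓᵢ = 0.27·2 + 0.08·2 + 0.35·2 + 0.30·2 = 2 bits/symbol.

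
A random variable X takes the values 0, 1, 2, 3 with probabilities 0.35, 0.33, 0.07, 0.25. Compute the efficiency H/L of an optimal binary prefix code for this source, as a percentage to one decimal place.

Entropy H = −Σ p log₂ p ≈ 1.8265 bits.
Huffman merges: 7/100+1/4→8/25; 8/25+33/100→13/20; 7/20+13/20→1. L = 197/100 ≈ 1.9700.
Efficiency = H/L = 1.8265/1.9700 = 92.7%.

92.7%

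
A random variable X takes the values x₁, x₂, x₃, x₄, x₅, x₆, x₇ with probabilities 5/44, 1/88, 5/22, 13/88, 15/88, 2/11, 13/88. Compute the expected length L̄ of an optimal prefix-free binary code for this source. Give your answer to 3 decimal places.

Repeatedly combine the two least-probable nodes; the expected code length is the sum of the merged weights.
merge 1/88 + 5/44 → 1/8
merge 1/8 + 13/88 → 3/11
merge 13/88 + 15/88 → 7/22
merge 2/11 + 5/22 → 9/22
merge 3/11 + 7/22 → 13/22
merge 9/22 + 13/22 → 1
L = 1/8 + 3/11 + 7/22 + 9/22 + 13/22 + 1 = 239/88 ≈ 2.716 bits/symbol.

2.716 bits/symbol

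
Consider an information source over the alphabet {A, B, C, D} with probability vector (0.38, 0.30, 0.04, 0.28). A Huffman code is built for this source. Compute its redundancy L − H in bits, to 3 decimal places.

Entropy H = −Σ p log₂ p ≈ 1.7515 bits.
Huffman merges: 1/25+7/25→8/25; 3/10+8/25→31/50; 19/50+31/50→1. L = 97/50 ≈ 1.9400.
L − H = 1.9400 − 1.7515 = 0.188 bits.

0.188 bits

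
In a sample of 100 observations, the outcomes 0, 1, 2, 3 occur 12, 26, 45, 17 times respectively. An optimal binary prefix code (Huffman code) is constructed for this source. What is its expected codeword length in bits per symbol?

1.84 bits/symbol

Probabilities are the counts divided by 100.
Repeatedly combine the two least-probable nodes; the expected code length is the sum of the merged weights.
merge 3/25 + 17/100 → 29/100
merge 13/50 + 29/100 → 11/20
merge 9/20 + 11/20 → 1
L = 29/100 + 11/20 + 1 = 46/25 = 1.84 bits/symbol.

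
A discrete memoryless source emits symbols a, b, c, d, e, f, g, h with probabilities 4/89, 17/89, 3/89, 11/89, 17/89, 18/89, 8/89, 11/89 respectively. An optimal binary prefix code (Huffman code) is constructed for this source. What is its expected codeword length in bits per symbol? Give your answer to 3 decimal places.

Repeatedly combine the two least-probable nodes; the expected code length is the sum of the merged weights.
merge 3/89 + 4/89 → 7/89
merge 7/89 + 8/89 → 15/89
merge 11/89 + 11/89 → 22/89
merge 15/89 + 17/89 → 32/89
merge 17/89 + 18/89 → 35/89
merge 22/89 + 32/89 → 54/89
merge 35/89 + 54/89 → 1
L = 7/89 + 15/89 + 22/89 + 32/89 + 35/89 + 54/89 + 1 = 254/89 ≈ 2.854 bits/symbol.

2.854 bits/symbol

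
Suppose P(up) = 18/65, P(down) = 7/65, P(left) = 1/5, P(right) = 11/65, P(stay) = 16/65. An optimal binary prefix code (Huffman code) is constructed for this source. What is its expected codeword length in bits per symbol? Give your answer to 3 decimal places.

2.277 bits/symbol

Repeatedly combine the two least-probable nodes; the expected code length is the sum of the merged weights.
merge 7/65 + 11/65 → 18/65
merge 1/5 + 16/65 → 29/65
merge 18/65 + 18/65 → 36/65
merge 29/65 + 36/65 → 1
L = 18/65 + 29/65 + 36/65 + 1 = 148/65 ≈ 2.277 bits/symbol.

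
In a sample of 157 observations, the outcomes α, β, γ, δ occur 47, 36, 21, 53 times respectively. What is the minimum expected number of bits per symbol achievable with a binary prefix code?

2 bits/symbol

Probabilities are the counts divided by 157.
Repeatedly combine the two least-probable nodes; the expected code length is the sum of the merged weights.
merge 21/157 + 36/157 → 57/157
merge 47/157 + 53/157 → 100/157
merge 57/157 + 100/157 → 1
L = 57/157 + 100/157 + 1 = 2 bits/symbol.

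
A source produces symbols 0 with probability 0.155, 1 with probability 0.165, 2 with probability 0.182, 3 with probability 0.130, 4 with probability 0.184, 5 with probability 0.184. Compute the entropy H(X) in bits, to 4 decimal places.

H = −Σ pᵢ log₂ pᵢ.
−0.155·log₂(0.155) = 0.4169
−0.165·log₂(0.165) = 0.4289
−0.182·log₂(0.182) = 0.4474
−0.130·log₂(0.130) = 0.3826
−0.184·log₂(0.184) = 0.4494
−0.184·log₂(0.184) = 0.4494
Sum ≈ 2.5745 → 2.5745 bits.

2.5745 bits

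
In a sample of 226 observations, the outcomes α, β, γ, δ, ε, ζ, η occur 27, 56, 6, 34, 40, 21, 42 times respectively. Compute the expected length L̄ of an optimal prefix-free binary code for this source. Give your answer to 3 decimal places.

Probabilities are the counts divided by 226.
Repeatedly combine the two least-probable nodes; the expected code length is the sum of the merged weights.
merge 3/113 + 21/226 → 27/226
merge 27/226 + 27/226 → 27/113
merge 17/113 + 20/113 → 37/113
merge 21/113 + 27/113 → 48/113
merge 28/113 + 37/113 → 65/113
merge 48/113 + 65/113 → 1
L = 27/226 + 27/113 + 37/113 + 48/113 + 65/113 + 1 = 607/226 ≈ 2.686 bits/symbol.

2.686 bits/symbol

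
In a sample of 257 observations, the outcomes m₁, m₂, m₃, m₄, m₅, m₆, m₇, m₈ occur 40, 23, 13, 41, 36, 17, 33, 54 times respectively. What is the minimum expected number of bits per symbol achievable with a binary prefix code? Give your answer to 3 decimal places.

2.907 bits/symbol

Probabilities are the counts divided by 257.
Repeatedly combine the two least-probable nodes; the expected code length is the sum of the merged weights.
merge 13/257 + 17/257 → 30/257
merge 23/257 + 30/257 → 53/257
merge 33/257 + 36/257 → 69/257
merge 40/257 + 41/257 → 81/257
merge 53/257 + 54/257 → 107/257
merge 69/257 + 81/257 → 150/257
merge 107/257 + 150/257 → 1
L = 30/257 + 53/257 + 69/257 + 81/257 + 107/257 + 150/257 + 1 = 747/257 ≈ 2.907 bits/symbol.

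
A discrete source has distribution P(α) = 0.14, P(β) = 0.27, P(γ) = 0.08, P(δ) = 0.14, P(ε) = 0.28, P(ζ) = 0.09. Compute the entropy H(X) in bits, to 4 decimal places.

H = −Σ pᵢ log₂ pᵢ.
−0.14·log₂(0.14) = 0.3971
−0.27·log₂(0.27) = 0.5100
−0.08·log₂(0.08) = 0.2915
−0.14·log₂(0.14) = 0.3971
−0.28·log₂(0.28) = 0.5142
−0.09·log₂(0.09) = 0.3127
Sum ≈ 2.4226 → 2.4226 bits.

2.4226 bits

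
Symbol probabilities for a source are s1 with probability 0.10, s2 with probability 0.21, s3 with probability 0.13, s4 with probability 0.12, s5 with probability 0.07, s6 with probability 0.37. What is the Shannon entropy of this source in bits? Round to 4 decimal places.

H = −Σ pᵢ log₂ pᵢ.
−0.10·log₂(0.10) = 0.3322
−0.21·log₂(0.21) = 0.4728
−0.13·log₂(0.13) = 0.3826
−0.12·log₂(0.12) = 0.3671
−0.07·log₂(0.07) = 0.2686
−0.37·log₂(0.37) = 0.5307
Sum ≈ 2.3540 → 2.3540 bits.

2.3540 bits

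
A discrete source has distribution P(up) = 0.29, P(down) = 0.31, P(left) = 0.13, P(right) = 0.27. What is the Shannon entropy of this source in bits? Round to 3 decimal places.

1.934 bits

H = −Σ pᵢ log₂ pᵢ.
−0.29·log₂(0.29) = 0.5179
−0.31·log₂(0.31) = 0.5238
−0.13·log₂(0.13) = 0.3826
−0.27·log₂(0.27) = 0.5100
Sum ≈ 1.9344 → 1.934 bits.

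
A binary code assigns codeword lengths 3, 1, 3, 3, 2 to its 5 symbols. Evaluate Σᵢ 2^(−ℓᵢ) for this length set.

1.125

With common denominator 2^3 = 8: Σ 2^(−ℓᵢ) = 1/8 + 4/8 + 1/8 + 1/8 + 2/8 = 9/8 = 1.125.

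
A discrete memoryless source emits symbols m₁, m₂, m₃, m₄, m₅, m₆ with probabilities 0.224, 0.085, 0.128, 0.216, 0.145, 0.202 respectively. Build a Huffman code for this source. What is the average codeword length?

2.56 bits/symbol

Repeatedly combine the two least-probable nodes; the expected code length is the sum of the merged weights.
merge 17/200 + 16/125 → 213/1000
merge 29/200 + 101/500 → 347/1000
merge 213/1000 + 27/125 → 429/1000
merge 28/125 + 347/1000 → 571/1000
merge 429/1000 + 571/1000 → 1
L = 213/1000 + 347/1000 + 429/1000 + 571/1000 + 1 = 64/25 = 2.56 bits/symbol.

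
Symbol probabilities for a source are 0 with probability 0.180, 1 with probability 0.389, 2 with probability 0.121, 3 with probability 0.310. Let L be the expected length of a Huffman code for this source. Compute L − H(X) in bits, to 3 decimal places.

Entropy H = −Σ p log₂ p ≈ 1.8677 bits.
Huffman merges: 121/1000+9/50→301/1000; 301/1000+31/100→611/1000; 389/1000+611/1000→1. L = 239/125 ≈ 1.9120.
L − H = 1.9120 − 1.8677 = 0.044 bits.

0.044 bits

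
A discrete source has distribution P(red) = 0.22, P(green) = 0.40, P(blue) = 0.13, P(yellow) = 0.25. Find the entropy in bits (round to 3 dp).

1.892 bits

H = −Σ pᵢ log₂ pᵢ.
−0.22·log₂(0.22) = 0.4806
−0.40·log₂(0.40) = 0.5288
−0.13·log₂(0.13) = 0.3826
−0.25·log₂(0.25) = 0.5000
Sum ≈ 1.8920 → 1.892 bits.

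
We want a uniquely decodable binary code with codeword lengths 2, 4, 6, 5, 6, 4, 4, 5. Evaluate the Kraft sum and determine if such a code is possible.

With common denominator 2^6 = 64: Σ 2^(−ℓᵢ) = 16/64 + 4/64 + 1/64 + 2/64 + 1/64 + 4/64 + 4/64 + 2/64 = 34/64 = 0.53125.
Kraft's inequality requires Σ ≤ 1; here Σ = 0.53125 ≤ 1, so such a prefix code exists.

0.53125; yes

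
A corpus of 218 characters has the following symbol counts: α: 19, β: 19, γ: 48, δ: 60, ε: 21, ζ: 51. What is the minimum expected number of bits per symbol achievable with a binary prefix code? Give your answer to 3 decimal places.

Probabilities are the counts divided by 218.
Repeatedly combine the two least-probable nodes; the expected code length is the sum of the merged weights.
merge 19/218 + 19/218 → 19/109
merge 21/218 + 19/109 → 59/218
merge 24/109 + 51/218 → 99/218
merge 59/218 + 30/109 → 119/218
merge 99/218 + 119/218 → 1
L = 19/109 + 59/218 + 99/218 + 119/218 + 1 = 533/218 ≈ 2.445 bits/symbol.

2.445 bits/symbol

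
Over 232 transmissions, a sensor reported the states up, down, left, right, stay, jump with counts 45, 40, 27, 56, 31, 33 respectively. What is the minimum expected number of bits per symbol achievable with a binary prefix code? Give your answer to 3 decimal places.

Probabilities are the counts divided by 232.
Repeatedly combine the two least-probable nodes; the expected code length is the sum of the merged weights.
merge 27/232 + 31/232 → 1/4
merge 33/232 + 5/29 → 73/232
merge 45/232 + 7/29 → 101/232
merge 1/4 + 73/232 → 131/232
merge 101/232 + 131/232 → 1
L = 1/4 + 73/232 + 101/232 + 131/232 + 1 = 595/232 ≈ 2.565 bits/symbol.

2.565 bits/symbol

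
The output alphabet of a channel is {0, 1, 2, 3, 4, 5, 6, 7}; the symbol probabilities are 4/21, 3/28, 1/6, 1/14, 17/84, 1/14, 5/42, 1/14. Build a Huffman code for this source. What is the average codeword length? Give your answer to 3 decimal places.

Repeatedly combine the two least-probable nodes; the expected code length is the sum of the merged weights.
merge 1/14 + 1/14 → 1/7
merge 1/14 + 3/28 → 5/28
merge 5/42 + 1/7 → 11/42
merge 1/6 + 5/28 → 29/84
merge 4/21 + 17/84 → 11/28
merge 11/42 + 29/84 → 17/28
merge 11/28 + 17/28 → 1
L = 1/7 + 5/28 + 11/42 + 29/84 + 11/28 + 17/28 + 1 = 41/14 ≈ 2.929 bits/symbol.

2.929 bits/symbol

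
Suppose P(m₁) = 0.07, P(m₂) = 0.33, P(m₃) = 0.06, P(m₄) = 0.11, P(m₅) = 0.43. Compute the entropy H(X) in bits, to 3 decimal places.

1.914 bits

H = −Σ pᵢ log₂ pᵢ.
−0.07·log₂(0.07) = 0.2686
−0.33·log₂(0.33) = 0.5278
−0.06·log₂(0.06) = 0.2435
−0.11·log₂(0.11) = 0.3503
−0.43·log₂(0.43) = 0.5236
Sum ≈ 1.9138 → 1.914 bits.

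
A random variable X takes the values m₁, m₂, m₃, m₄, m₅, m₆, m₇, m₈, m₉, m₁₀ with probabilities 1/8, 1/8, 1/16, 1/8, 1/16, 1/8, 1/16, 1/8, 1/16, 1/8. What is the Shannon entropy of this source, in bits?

Each probability is a power of 1/2, so log₂(1/p) is an integer.
H = Σ p·log₂(1/p) = 1/8·3 + 1/8·3 + 1/16·4 + 1/8·3 + 1/16·4 + 1/8·3 + 1/16·4 + 1/8·3 + 1/16·4 + 1/8·3 = 3.25 bits.

3.25 bits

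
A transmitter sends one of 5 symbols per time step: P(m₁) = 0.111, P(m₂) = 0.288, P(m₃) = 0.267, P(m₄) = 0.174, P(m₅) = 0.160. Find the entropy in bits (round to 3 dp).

2.240 bits

H = −Σ pᵢ log₂ pᵢ.
−0.111·log₂(0.111) = 0.3520
−0.288·log₂(0.288) = 0.5172
−0.267·log₂(0.267) = 0.5087
−0.174·log₂(0.174) = 0.4390
−0.160·log₂(0.160) = 0.4230
Sum ≈ 2.2399 → 2.240 bits.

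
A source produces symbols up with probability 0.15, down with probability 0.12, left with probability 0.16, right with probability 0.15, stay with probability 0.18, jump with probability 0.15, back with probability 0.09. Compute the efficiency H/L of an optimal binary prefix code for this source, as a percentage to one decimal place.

Entropy H = −Σ p log₂ p ≈ 2.7797 bits.
Huffman merges: 9/100+3/25→21/100; 3/20+3/20→3/10; 3/20+4/25→31/100; 9/50+21/100→39/100; 3/10+31/100→61/100; 39/100+61/100→1. L = 141/50 ≈ 2.8200.
Efficiency = H/L = 2.7797/2.8200 = 98.6%.

98.6%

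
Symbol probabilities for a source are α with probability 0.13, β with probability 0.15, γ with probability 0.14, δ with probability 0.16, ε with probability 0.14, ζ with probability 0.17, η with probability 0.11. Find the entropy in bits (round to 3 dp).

H = −Σ pᵢ log₂ pᵢ.
−0.13·log₂(0.13) = 0.3826
−0.15·log₂(0.15) = 0.4105
−0.14·log₂(0.14) = 0.3971
−0.16·log₂(0.16) = 0.4230
−0.14·log₂(0.14) = 0.3971
−0.17·log₂(0.17) = 0.4346
−0.11·log₂(0.11) = 0.3503
Sum ≈ 2.7953 → 2.795 bits.

2.795 bits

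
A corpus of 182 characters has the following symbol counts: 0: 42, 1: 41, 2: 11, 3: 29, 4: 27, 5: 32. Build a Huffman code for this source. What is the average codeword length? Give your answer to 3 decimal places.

2.544 bits/symbol

Probabilities are the counts divided by 182.
Repeatedly combine the two least-probable nodes; the expected code length is the sum of the merged weights.
merge 11/182 + 27/182 → 19/91
merge 29/182 + 16/91 → 61/182
merge 19/91 + 41/182 → 79/182
merge 3/13 + 61/182 → 103/182
merge 79/182 + 103/182 → 1
L = 19/91 + 61/182 + 79/182 + 103/182 + 1 = 463/182 ≈ 2.544 bits/symbol.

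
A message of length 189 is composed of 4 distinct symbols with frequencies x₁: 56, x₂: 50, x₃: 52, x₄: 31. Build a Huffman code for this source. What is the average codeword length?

2 bits/symbol

Probabilities are the counts divided by 189.
Repeatedly combine the two least-probable nodes; the expected code length is the sum of the merged weights.
merge 31/189 + 50/189 → 3/7
merge 52/189 + 8/27 → 4/7
merge 3/7 + 4/7 → 1
L = 3/7 + 4/7 + 1 = 2 bits/symbol.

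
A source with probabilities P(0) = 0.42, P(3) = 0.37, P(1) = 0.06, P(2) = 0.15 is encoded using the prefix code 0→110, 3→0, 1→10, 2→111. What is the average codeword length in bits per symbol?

L̄ = Σ pᵢ·ℓᵢ = 0.42·3 + 0.37·1 + 0.06·2 + 0.15·3 = 2.2 bits/symbol.

2.2 bits/symbol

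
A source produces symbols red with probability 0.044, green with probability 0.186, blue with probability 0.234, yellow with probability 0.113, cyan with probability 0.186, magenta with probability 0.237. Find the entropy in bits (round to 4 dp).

2.4390 bits

H = −Σ pᵢ log₂ pᵢ.
−0.044·log₂(0.044) = 0.1983
−0.186·log₂(0.186) = 0.4514
−0.234·log₂(0.234) = 0.4903
−0.113·log₂(0.113) = 0.3555
−0.186·log₂(0.186) = 0.4514
−0.237·log₂(0.237) = 0.4923
Sum ≈ 2.4390 → 2.4390 bits.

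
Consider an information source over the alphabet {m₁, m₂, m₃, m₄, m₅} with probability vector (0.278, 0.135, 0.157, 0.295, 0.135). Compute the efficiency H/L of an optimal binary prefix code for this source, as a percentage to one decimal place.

98.3%

Entropy H = −Σ p log₂ p ≈ 2.2324 bits.
Huffman merges: 27/200+27/200→27/100; 157/1000+27/100→427/1000; 139/500+59/200→573/1000; 427/1000+573/1000→1. L = 227/100 ≈ 2.2700.
Efficiency = H/L = 2.2324/2.2700 = 98.3%.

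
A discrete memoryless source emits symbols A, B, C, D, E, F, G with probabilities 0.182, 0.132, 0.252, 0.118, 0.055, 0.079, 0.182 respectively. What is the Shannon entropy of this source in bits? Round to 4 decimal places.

2.6647 bits

H = −Σ pᵢ log₂ pᵢ.
−0.182·log₂(0.182) = 0.4474
−0.132·log₂(0.132) = 0.3856
−0.252·log₂(0.252) = 0.5011
−0.118·log₂(0.118) = 0.3638
−0.055·log₂(0.055) = 0.2301
−0.079·log₂(0.079) = 0.2893
−0.182·log₂(0.182) = 0.4474
Sum ≈ 2.6647 → 2.6647 bits.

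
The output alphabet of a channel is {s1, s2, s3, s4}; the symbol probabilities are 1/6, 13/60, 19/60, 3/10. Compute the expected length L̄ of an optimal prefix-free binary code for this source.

Repeatedly combine the two least-probable nodes; the expected code length is the sum of the merged weights.
merge 1/6 + 13/60 → 23/60
merge 3/10 + 19/60 → 37/60
merge 23/60 + 37/60 → 1
L = 23/60 + 37/60 + 1 = 2 bits/symbol.

2 bits/symbol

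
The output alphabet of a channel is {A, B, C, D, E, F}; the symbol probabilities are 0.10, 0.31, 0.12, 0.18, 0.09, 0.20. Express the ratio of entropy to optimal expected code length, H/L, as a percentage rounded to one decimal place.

Entropy H = −Σ p log₂ p ≈ 2.4454 bits.
Huffman merges: 9/100+1/10→19/100; 3/25+9/50→3/10; 19/100+1/5→39/100; 3/10+31/100→61/100; 39/100+61/100→1. L = 249/100 ≈ 2.4900.
Efficiency = H/L = 2.4454/2.4900 = 98.2%.

98.2%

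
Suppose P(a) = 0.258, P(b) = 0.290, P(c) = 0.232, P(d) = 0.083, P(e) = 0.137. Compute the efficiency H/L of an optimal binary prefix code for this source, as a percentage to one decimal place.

99.2%

Entropy H = −Σ p log₂ p ≈ 2.2021 bits.
Huffman merges: 83/1000+137/1000→11/50; 11/50+29/125→113/250; 129/500+29/100→137/250; 113/250+137/250→1. L = 111/50 ≈ 2.2200.
Efficiency = H/L = 2.2021/2.2200 = 99.2%.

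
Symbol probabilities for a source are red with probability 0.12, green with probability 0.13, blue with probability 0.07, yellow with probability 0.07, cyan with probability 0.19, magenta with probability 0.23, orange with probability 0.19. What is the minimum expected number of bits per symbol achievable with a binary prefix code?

2.72 bits/symbol

Repeatedly combine the two least-probable nodes; the expected code length is the sum of the merged weights.
merge 7/100 + 7/100 → 7/50
merge 3/25 + 13/100 → 1/4
merge 7/50 + 19/100 → 33/100
merge 19/100 + 23/100 → 21/50
merge 1/4 + 33/100 → 29/50
merge 21/50 + 29/50 → 1
L = 7/50 + 1/4 + 33/100 + 21/50 + 29/50 + 1 = 68/25 = 2.72 bits/symbol.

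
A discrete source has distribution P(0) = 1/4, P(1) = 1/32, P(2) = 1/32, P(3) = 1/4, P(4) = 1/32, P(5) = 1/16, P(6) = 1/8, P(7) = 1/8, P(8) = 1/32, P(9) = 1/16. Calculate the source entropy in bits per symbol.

2.875 bits

Each probability is a power of 1/2, so log₂(1/p) is an integer.
H = Σ p·log₂(1/p) = 1/4·2 + 1/32·5 + 1/32·5 + 1/4·2 + 1/32·5 + 1/16·4 + 1/8·3 + 1/8·3 + 1/32·5 + 1/16·4 = 2.875 bits.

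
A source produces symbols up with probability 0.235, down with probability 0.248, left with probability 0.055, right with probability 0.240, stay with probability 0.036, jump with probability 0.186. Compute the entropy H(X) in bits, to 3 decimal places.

H = −Σ pᵢ log₂ pᵢ.
−0.235·log₂(0.235) = 0.4910
−0.248·log₂(0.248) = 0.4989
−0.055·log₂(0.055) = 0.2301
−0.240·log₂(0.240) = 0.4941
−0.036·log₂(0.036) = 0.1727
−0.186·log₂(0.186) = 0.4514
Sum ≈ 2.3381 → 2.338 bits.

2.338 bits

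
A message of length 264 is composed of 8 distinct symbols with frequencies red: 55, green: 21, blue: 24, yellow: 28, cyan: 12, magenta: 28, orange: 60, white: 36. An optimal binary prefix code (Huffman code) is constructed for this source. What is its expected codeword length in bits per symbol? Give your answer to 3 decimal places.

Probabilities are the counts divided by 264.
Repeatedly combine the two least-probable nodes; the expected code length is the sum of the merged weights.
merge 1/22 + 7/88 → 1/8
merge 1/11 + 7/66 → 13/66
merge 7/66 + 1/8 → 61/264
merge 3/22 + 13/66 → 1/3
merge 5/24 + 5/22 → 115/264
merge 61/264 + 1/3 → 149/264
merge 115/264 + 149/264 → 1
L = 1/8 + 13/66 + 61/264 + 1/3 + 115/264 + 149/264 + 1 = 127/44 ≈ 2.886 bits/symbol.

2.886 bits/symbol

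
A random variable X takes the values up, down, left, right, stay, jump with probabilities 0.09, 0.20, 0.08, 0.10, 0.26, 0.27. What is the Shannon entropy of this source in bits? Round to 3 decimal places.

2.416 bits

H = −Σ pᵢ log₂ pᵢ.
−0.09·log₂(0.09) = 0.3127
−0.20·log₂(0.20) = 0.4644
−0.08·log₂(0.08) = 0.2915
−0.10·log₂(0.10) = 0.3322
−0.26·log₂(0.26) = 0.5053
−0.27·log₂(0.27) = 0.5100
Sum ≈ 2.4161 → 2.416 bits.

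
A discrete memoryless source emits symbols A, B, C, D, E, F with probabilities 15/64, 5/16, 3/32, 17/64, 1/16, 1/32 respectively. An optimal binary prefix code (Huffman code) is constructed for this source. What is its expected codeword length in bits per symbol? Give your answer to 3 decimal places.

Repeatedly combine the two least-probable nodes; the expected code length is the sum of the merged weights.
merge 1/32 + 1/16 → 3/32
merge 3/32 + 3/32 → 3/16
merge 3/16 + 15/64 → 27/64
merge 17/64 + 5/16 → 37/64
merge 27/64 + 37/64 → 1
L = 3/32 + 3/16 + 27/64 + 37/64 + 1 = 73/32 ≈ 2.281 bits/symbol.

2.281 bits/symbol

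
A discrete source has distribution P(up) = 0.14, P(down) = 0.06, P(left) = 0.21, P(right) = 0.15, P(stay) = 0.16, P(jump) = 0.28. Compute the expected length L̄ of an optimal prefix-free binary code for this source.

2.51 bits/symbol

Repeatedly combine the two least-probable nodes; the expected code length is the sum of the merged weights.
merge 3/50 + 7/50 → 1/5
merge 3/20 + 4/25 → 31/100
merge 1/5 + 21/100 → 41/100
merge 7/25 + 31/100 → 59/100
merge 41/100 + 59/100 → 1
L = 1/5 + 31/100 + 41/100 + 59/100 + 1 = 251/100 = 2.51 bits/symbol.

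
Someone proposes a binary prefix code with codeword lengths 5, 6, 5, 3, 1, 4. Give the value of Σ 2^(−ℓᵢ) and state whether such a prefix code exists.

0.765625; yes

With common denominator 2^6 = 64: Σ 2^(−ℓᵢ) = 2/64 + 1/64 + 2/64 + 8/64 + 32/64 + 4/64 = 49/64 = 0.765625.
Kraft's inequality requires Σ ≤ 1; here Σ = 0.765625 ≤ 1, so such a prefix code exists.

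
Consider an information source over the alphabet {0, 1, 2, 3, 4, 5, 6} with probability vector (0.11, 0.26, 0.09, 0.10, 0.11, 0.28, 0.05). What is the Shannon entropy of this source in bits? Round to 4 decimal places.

2.5810 bits

H = −Σ pᵢ log₂ pᵢ.
−0.11·log₂(0.11) = 0.3503
−0.26·log₂(0.26) = 0.5053
−0.09·log₂(0.09) = 0.3127
−0.10·log₂(0.10) = 0.3322
−0.11·log₂(0.11) = 0.3503
−0.28·log₂(0.28) = 0.5142
−0.05·log₂(0.05) = 0.2161
Sum ≈ 2.5810 → 2.5810 bits.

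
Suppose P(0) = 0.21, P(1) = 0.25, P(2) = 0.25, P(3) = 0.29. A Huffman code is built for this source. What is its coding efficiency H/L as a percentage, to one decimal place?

Entropy H = −Σ p log₂ p ≈ 1.9907 bits.
Huffman merges: 21/100+1/4→23/50; 1/4+29/100→27/50; 23/50+27/50→1. L = 2 ≈ 2.0000.
Efficiency = H/L = 1.9907/2.0000 = 99.5%.

99.5%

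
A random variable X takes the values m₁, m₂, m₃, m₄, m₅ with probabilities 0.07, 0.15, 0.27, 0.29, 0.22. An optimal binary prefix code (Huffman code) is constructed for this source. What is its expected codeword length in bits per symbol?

2.22 bits/symbol

Repeatedly combine the two least-probable nodes; the expected code length is the sum of the merged weights.
merge 7/100 + 3/20 → 11/50
merge 11/50 + 11/50 → 11/25
merge 27/100 + 29/100 → 14/25
merge 11/25 + 14/25 → 1
L = 11/50 + 11/25 + 14/25 + 1 = 111/50 = 2.22 bits/symbol.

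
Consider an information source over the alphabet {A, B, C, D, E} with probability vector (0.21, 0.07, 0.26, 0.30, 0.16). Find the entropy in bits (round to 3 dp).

H = −Σ pᵢ log₂ pᵢ.
−0.21·log₂(0.21) = 0.4728
−0.07·log₂(0.07) = 0.2686
−0.26·log₂(0.26) = 0.5053
−0.30·log₂(0.30) = 0.5211
−0.16·log₂(0.16) = 0.4230
Sum ≈ 2.1908 → 2.191 bits.

2.191 bits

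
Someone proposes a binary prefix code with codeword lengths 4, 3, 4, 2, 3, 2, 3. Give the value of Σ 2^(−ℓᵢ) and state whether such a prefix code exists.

With common denominator 2^4 = 16: Σ 2^(−ℓᵢ) = 1/16 + 2/16 + 1/16 + 4/16 + 2/16 + 4/16 + 2/16 = 16/16 = 1.
Kraft's inequality requires Σ ≤ 1; here Σ = 1 ≤ 1, so such a prefix code exists.

1; yes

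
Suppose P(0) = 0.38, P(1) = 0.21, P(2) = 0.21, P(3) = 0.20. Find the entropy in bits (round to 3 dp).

H = −Σ pᵢ log₂ pᵢ.
−0.38·log₂(0.38) = 0.5305
−0.21·log₂(0.21) = 0.4728
−0.21·log₂(0.21) = 0.4728
−0.20·log₂(0.20) = 0.4644
Sum ≈ 1.9405 → 1.940 bits.

1.940 bits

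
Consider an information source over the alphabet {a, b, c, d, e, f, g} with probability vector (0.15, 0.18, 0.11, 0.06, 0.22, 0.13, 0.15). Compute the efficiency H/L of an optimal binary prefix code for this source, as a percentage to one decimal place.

98.3%

Entropy H = −Σ p log₂ p ≈ 2.7234 bits.
Huffman merges: 3/50+11/100→17/100; 13/100+3/20→7/25; 3/20+17/100→8/25; 9/50+11/50→2/5; 7/25+8/25→3/5; 2/5+3/5→1. L = 277/100 ≈ 2.7700.
Efficiency = H/L = 2.7234/2.7700 = 98.3%.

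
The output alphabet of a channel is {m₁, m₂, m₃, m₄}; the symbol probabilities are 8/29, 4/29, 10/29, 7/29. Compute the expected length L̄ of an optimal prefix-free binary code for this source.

Repeatedly combine the two least-probable nodes; the expected code length is the sum of the merged weights.
merge 4/29 + 7/29 → 11/29
merge 8/29 + 10/29 → 18/29
merge 11/29 + 18/29 → 1
L = 11/29 + 18/29 + 1 = 2 bits/symbol.

2 bits/symbol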